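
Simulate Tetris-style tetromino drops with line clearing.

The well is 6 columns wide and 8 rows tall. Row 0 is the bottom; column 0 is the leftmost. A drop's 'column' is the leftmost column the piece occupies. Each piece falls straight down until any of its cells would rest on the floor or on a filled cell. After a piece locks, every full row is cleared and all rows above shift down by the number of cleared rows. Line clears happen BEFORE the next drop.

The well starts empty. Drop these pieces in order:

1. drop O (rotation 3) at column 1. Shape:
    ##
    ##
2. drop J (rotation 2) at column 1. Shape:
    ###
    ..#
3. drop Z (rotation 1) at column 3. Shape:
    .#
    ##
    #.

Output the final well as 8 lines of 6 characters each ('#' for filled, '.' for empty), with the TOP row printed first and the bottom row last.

Answer: ......
......
....#.
...##.
...#..
.###..
.###..
.##...

Derivation:
Drop 1: O rot3 at col 1 lands with bottom-row=0; cleared 0 line(s) (total 0); column heights now [0 2 2 0 0 0], max=2
Drop 2: J rot2 at col 1 lands with bottom-row=1; cleared 0 line(s) (total 0); column heights now [0 3 3 3 0 0], max=3
Drop 3: Z rot1 at col 3 lands with bottom-row=3; cleared 0 line(s) (total 0); column heights now [0 3 3 5 6 0], max=6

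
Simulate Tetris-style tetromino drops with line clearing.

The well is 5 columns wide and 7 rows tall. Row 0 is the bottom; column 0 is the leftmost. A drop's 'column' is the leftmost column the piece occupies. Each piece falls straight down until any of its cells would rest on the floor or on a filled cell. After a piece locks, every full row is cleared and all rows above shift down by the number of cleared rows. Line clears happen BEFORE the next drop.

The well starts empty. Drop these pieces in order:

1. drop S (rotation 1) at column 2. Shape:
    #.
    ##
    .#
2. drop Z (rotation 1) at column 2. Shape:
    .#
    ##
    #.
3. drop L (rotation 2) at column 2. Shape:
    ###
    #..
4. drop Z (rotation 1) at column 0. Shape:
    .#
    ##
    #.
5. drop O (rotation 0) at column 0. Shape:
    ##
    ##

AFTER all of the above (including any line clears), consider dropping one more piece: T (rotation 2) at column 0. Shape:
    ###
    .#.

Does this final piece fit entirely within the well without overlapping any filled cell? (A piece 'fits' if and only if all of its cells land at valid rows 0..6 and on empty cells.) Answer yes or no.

Drop 1: S rot1 at col 2 lands with bottom-row=0; cleared 0 line(s) (total 0); column heights now [0 0 3 2 0], max=3
Drop 2: Z rot1 at col 2 lands with bottom-row=3; cleared 0 line(s) (total 0); column heights now [0 0 5 6 0], max=6
Drop 3: L rot2 at col 2 lands with bottom-row=5; cleared 0 line(s) (total 0); column heights now [0 0 7 7 7], max=7
Drop 4: Z rot1 at col 0 lands with bottom-row=0; cleared 0 line(s) (total 0); column heights now [2 3 7 7 7], max=7
Drop 5: O rot0 at col 0 lands with bottom-row=3; cleared 0 line(s) (total 0); column heights now [5 5 7 7 7], max=7
Test piece T rot2 at col 0 (width 3): heights before test = [5 5 7 7 7]; fits = False

Answer: no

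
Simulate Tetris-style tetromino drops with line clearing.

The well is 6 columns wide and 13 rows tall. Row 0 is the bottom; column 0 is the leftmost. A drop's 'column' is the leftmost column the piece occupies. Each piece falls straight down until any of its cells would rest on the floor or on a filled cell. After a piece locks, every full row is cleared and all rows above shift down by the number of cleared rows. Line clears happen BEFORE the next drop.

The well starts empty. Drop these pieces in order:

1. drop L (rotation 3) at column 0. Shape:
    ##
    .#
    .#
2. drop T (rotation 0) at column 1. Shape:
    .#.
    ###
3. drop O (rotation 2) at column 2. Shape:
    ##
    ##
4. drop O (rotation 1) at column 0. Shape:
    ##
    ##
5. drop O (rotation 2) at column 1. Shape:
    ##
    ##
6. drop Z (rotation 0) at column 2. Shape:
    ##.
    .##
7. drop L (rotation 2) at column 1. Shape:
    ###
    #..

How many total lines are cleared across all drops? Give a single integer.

Drop 1: L rot3 at col 0 lands with bottom-row=0; cleared 0 line(s) (total 0); column heights now [3 3 0 0 0 0], max=3
Drop 2: T rot0 at col 1 lands with bottom-row=3; cleared 0 line(s) (total 0); column heights now [3 4 5 4 0 0], max=5
Drop 3: O rot2 at col 2 lands with bottom-row=5; cleared 0 line(s) (total 0); column heights now [3 4 7 7 0 0], max=7
Drop 4: O rot1 at col 0 lands with bottom-row=4; cleared 0 line(s) (total 0); column heights now [6 6 7 7 0 0], max=7
Drop 5: O rot2 at col 1 lands with bottom-row=7; cleared 0 line(s) (total 0); column heights now [6 9 9 7 0 0], max=9
Drop 6: Z rot0 at col 2 lands with bottom-row=8; cleared 0 line(s) (total 0); column heights now [6 9 10 10 9 0], max=10
Drop 7: L rot2 at col 1 lands with bottom-row=9; cleared 0 line(s) (total 0); column heights now [6 11 11 11 9 0], max=11

Answer: 0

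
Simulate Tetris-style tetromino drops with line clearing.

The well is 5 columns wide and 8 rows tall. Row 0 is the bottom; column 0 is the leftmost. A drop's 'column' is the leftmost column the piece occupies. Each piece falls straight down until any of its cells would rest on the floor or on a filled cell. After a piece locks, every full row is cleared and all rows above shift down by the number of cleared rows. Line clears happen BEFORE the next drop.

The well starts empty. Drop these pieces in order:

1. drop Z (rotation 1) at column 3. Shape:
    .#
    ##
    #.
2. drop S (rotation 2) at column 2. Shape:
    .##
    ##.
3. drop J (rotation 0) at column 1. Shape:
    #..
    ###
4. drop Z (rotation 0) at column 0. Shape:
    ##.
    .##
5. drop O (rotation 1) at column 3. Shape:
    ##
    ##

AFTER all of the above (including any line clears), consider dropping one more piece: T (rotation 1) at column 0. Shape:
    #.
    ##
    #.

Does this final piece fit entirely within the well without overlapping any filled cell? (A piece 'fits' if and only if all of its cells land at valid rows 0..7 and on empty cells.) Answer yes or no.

Answer: no

Derivation:
Drop 1: Z rot1 at col 3 lands with bottom-row=0; cleared 0 line(s) (total 0); column heights now [0 0 0 2 3], max=3
Drop 2: S rot2 at col 2 lands with bottom-row=2; cleared 0 line(s) (total 0); column heights now [0 0 3 4 4], max=4
Drop 3: J rot0 at col 1 lands with bottom-row=4; cleared 0 line(s) (total 0); column heights now [0 6 5 5 4], max=6
Drop 4: Z rot0 at col 0 lands with bottom-row=6; cleared 0 line(s) (total 0); column heights now [8 8 7 5 4], max=8
Drop 5: O rot1 at col 3 lands with bottom-row=5; cleared 0 line(s) (total 0); column heights now [8 8 7 7 7], max=8
Test piece T rot1 at col 0 (width 2): heights before test = [8 8 7 7 7]; fits = False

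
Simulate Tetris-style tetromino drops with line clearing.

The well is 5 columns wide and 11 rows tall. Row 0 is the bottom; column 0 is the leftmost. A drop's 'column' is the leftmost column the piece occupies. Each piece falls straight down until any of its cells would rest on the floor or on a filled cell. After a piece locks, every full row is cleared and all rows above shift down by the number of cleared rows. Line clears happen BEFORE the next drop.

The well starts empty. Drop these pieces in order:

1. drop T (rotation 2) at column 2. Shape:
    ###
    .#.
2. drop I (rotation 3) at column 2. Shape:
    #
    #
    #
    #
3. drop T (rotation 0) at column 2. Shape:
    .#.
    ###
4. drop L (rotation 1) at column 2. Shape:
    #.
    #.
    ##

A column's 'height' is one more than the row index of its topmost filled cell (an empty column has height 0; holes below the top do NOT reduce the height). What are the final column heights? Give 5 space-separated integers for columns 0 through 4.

Answer: 0 0 11 9 7

Derivation:
Drop 1: T rot2 at col 2 lands with bottom-row=0; cleared 0 line(s) (total 0); column heights now [0 0 2 2 2], max=2
Drop 2: I rot3 at col 2 lands with bottom-row=2; cleared 0 line(s) (total 0); column heights now [0 0 6 2 2], max=6
Drop 3: T rot0 at col 2 lands with bottom-row=6; cleared 0 line(s) (total 0); column heights now [0 0 7 8 7], max=8
Drop 4: L rot1 at col 2 lands with bottom-row=8; cleared 0 line(s) (total 0); column heights now [0 0 11 9 7], max=11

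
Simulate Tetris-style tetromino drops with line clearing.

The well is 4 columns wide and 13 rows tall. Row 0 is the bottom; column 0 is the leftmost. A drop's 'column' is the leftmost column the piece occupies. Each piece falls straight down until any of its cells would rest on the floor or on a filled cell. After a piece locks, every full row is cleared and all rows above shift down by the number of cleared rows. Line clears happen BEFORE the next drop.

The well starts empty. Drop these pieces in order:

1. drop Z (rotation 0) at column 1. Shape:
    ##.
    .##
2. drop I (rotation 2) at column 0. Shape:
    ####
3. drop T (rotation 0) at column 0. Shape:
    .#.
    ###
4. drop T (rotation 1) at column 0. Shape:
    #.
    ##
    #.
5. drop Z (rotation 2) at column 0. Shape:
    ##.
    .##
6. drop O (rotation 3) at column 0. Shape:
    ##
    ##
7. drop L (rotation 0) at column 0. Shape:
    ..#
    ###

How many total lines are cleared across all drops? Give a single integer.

Answer: 1

Derivation:
Drop 1: Z rot0 at col 1 lands with bottom-row=0; cleared 0 line(s) (total 0); column heights now [0 2 2 1], max=2
Drop 2: I rot2 at col 0 lands with bottom-row=2; cleared 1 line(s) (total 1); column heights now [0 2 2 1], max=2
Drop 3: T rot0 at col 0 lands with bottom-row=2; cleared 0 line(s) (total 1); column heights now [3 4 3 1], max=4
Drop 4: T rot1 at col 0 lands with bottom-row=3; cleared 0 line(s) (total 1); column heights now [6 5 3 1], max=6
Drop 5: Z rot2 at col 0 lands with bottom-row=5; cleared 0 line(s) (total 1); column heights now [7 7 6 1], max=7
Drop 6: O rot3 at col 0 lands with bottom-row=7; cleared 0 line(s) (total 1); column heights now [9 9 6 1], max=9
Drop 7: L rot0 at col 0 lands with bottom-row=9; cleared 0 line(s) (total 1); column heights now [10 10 11 1], max=11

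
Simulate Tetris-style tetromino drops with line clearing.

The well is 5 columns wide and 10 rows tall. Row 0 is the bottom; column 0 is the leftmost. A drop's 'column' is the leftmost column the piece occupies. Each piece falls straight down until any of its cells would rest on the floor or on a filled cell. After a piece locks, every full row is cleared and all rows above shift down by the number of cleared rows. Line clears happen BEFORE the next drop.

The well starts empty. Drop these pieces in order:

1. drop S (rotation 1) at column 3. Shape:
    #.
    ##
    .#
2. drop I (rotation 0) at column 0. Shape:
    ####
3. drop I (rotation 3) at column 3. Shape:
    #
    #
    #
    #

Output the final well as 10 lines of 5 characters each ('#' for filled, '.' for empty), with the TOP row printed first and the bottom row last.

Drop 1: S rot1 at col 3 lands with bottom-row=0; cleared 0 line(s) (total 0); column heights now [0 0 0 3 2], max=3
Drop 2: I rot0 at col 0 lands with bottom-row=3; cleared 0 line(s) (total 0); column heights now [4 4 4 4 2], max=4
Drop 3: I rot3 at col 3 lands with bottom-row=4; cleared 0 line(s) (total 0); column heights now [4 4 4 8 2], max=8

Answer: .....
.....
...#.
...#.
...#.
...#.
####.
...#.
...##
....#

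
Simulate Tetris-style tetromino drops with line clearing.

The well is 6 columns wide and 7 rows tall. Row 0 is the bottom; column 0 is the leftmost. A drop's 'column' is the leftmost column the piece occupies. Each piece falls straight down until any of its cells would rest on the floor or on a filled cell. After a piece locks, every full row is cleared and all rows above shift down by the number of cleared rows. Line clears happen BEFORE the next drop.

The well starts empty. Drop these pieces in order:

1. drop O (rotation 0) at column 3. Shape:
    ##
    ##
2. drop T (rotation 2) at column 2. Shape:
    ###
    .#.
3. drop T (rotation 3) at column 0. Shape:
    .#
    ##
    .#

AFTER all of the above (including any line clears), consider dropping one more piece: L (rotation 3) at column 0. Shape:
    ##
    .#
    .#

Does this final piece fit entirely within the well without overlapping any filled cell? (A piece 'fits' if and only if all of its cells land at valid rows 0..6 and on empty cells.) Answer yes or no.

Answer: yes

Derivation:
Drop 1: O rot0 at col 3 lands with bottom-row=0; cleared 0 line(s) (total 0); column heights now [0 0 0 2 2 0], max=2
Drop 2: T rot2 at col 2 lands with bottom-row=2; cleared 0 line(s) (total 0); column heights now [0 0 4 4 4 0], max=4
Drop 3: T rot3 at col 0 lands with bottom-row=0; cleared 0 line(s) (total 0); column heights now [2 3 4 4 4 0], max=4
Test piece L rot3 at col 0 (width 2): heights before test = [2 3 4 4 4 0]; fits = True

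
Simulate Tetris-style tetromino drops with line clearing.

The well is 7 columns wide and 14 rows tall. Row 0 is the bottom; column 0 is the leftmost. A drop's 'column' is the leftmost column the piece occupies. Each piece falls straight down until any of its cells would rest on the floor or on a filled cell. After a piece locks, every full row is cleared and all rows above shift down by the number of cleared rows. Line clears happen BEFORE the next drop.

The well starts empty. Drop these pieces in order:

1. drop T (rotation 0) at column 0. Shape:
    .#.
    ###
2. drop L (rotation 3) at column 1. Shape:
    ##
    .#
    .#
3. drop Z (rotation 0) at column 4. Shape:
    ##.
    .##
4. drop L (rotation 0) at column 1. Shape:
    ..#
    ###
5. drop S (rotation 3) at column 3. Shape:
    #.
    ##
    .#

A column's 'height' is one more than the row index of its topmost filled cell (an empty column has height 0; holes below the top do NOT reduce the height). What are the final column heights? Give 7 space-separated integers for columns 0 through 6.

Answer: 1 5 5 8 7 2 1

Derivation:
Drop 1: T rot0 at col 0 lands with bottom-row=0; cleared 0 line(s) (total 0); column heights now [1 2 1 0 0 0 0], max=2
Drop 2: L rot3 at col 1 lands with bottom-row=1; cleared 0 line(s) (total 0); column heights now [1 4 4 0 0 0 0], max=4
Drop 3: Z rot0 at col 4 lands with bottom-row=0; cleared 0 line(s) (total 0); column heights now [1 4 4 0 2 2 1], max=4
Drop 4: L rot0 at col 1 lands with bottom-row=4; cleared 0 line(s) (total 0); column heights now [1 5 5 6 2 2 1], max=6
Drop 5: S rot3 at col 3 lands with bottom-row=5; cleared 0 line(s) (total 0); column heights now [1 5 5 8 7 2 1], max=8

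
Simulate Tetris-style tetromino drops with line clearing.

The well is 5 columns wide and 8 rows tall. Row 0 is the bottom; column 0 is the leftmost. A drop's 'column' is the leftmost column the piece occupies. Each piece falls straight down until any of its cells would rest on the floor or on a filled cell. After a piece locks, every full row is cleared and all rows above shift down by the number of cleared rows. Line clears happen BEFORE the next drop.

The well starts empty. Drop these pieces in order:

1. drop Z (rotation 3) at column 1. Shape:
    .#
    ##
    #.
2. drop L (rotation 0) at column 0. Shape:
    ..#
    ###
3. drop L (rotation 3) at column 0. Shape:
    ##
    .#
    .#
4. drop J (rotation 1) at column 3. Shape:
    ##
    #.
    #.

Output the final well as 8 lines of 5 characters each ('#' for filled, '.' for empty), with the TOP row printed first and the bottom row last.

Answer: .....
##...
.#...
.##..
###..
..###
.###.
.#.#.

Derivation:
Drop 1: Z rot3 at col 1 lands with bottom-row=0; cleared 0 line(s) (total 0); column heights now [0 2 3 0 0], max=3
Drop 2: L rot0 at col 0 lands with bottom-row=3; cleared 0 line(s) (total 0); column heights now [4 4 5 0 0], max=5
Drop 3: L rot3 at col 0 lands with bottom-row=4; cleared 0 line(s) (total 0); column heights now [7 7 5 0 0], max=7
Drop 4: J rot1 at col 3 lands with bottom-row=0; cleared 0 line(s) (total 0); column heights now [7 7 5 3 3], max=7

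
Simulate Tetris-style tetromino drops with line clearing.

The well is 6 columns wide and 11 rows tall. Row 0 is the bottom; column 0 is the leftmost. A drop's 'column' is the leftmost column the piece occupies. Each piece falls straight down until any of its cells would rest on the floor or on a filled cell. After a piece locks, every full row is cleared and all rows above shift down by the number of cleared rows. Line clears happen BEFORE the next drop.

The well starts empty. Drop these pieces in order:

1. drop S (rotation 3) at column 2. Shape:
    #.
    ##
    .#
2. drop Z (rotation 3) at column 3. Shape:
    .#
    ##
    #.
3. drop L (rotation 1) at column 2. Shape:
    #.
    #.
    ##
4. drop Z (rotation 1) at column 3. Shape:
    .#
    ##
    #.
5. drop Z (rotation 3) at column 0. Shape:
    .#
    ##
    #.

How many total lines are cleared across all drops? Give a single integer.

Drop 1: S rot3 at col 2 lands with bottom-row=0; cleared 0 line(s) (total 0); column heights now [0 0 3 2 0 0], max=3
Drop 2: Z rot3 at col 3 lands with bottom-row=2; cleared 0 line(s) (total 0); column heights now [0 0 3 4 5 0], max=5
Drop 3: L rot1 at col 2 lands with bottom-row=4; cleared 0 line(s) (total 0); column heights now [0 0 7 5 5 0], max=7
Drop 4: Z rot1 at col 3 lands with bottom-row=5; cleared 0 line(s) (total 0); column heights now [0 0 7 7 8 0], max=8
Drop 5: Z rot3 at col 0 lands with bottom-row=0; cleared 0 line(s) (total 0); column heights now [2 3 7 7 8 0], max=8

Answer: 0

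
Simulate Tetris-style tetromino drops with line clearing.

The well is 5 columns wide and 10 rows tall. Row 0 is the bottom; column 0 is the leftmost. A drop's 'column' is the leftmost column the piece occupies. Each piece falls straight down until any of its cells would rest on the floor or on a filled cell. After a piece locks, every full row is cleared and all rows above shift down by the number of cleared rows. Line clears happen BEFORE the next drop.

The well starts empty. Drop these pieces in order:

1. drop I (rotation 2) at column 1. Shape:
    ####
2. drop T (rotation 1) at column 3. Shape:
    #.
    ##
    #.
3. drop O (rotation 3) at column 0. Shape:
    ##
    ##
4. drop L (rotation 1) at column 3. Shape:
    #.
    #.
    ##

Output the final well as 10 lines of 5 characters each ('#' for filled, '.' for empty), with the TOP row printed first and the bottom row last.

Drop 1: I rot2 at col 1 lands with bottom-row=0; cleared 0 line(s) (total 0); column heights now [0 1 1 1 1], max=1
Drop 2: T rot1 at col 3 lands with bottom-row=1; cleared 0 line(s) (total 0); column heights now [0 1 1 4 3], max=4
Drop 3: O rot3 at col 0 lands with bottom-row=1; cleared 0 line(s) (total 0); column heights now [3 3 1 4 3], max=4
Drop 4: L rot1 at col 3 lands with bottom-row=4; cleared 0 line(s) (total 0); column heights now [3 3 1 7 5], max=7

Answer: .....
.....
.....
...#.
...#.
...##
...#.
##.##
##.#.
.####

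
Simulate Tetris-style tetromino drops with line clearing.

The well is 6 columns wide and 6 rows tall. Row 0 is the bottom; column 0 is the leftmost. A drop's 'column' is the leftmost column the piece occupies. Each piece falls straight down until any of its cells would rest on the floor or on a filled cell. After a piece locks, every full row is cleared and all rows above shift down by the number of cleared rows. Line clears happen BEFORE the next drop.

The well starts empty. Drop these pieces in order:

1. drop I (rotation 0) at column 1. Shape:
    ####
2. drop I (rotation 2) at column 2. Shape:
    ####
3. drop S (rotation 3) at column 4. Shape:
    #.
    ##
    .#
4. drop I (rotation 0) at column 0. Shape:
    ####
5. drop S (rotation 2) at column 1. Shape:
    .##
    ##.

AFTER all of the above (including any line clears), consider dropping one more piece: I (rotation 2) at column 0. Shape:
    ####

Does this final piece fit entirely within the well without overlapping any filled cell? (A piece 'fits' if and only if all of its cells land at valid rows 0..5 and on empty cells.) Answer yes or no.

Drop 1: I rot0 at col 1 lands with bottom-row=0; cleared 0 line(s) (total 0); column heights now [0 1 1 1 1 0], max=1
Drop 2: I rot2 at col 2 lands with bottom-row=1; cleared 0 line(s) (total 0); column heights now [0 1 2 2 2 2], max=2
Drop 3: S rot3 at col 4 lands with bottom-row=2; cleared 0 line(s) (total 0); column heights now [0 1 2 2 5 4], max=5
Drop 4: I rot0 at col 0 lands with bottom-row=2; cleared 0 line(s) (total 0); column heights now [3 3 3 3 5 4], max=5
Drop 5: S rot2 at col 1 lands with bottom-row=3; cleared 0 line(s) (total 0); column heights now [3 4 5 5 5 4], max=5
Test piece I rot2 at col 0 (width 4): heights before test = [3 4 5 5 5 4]; fits = True

Answer: yes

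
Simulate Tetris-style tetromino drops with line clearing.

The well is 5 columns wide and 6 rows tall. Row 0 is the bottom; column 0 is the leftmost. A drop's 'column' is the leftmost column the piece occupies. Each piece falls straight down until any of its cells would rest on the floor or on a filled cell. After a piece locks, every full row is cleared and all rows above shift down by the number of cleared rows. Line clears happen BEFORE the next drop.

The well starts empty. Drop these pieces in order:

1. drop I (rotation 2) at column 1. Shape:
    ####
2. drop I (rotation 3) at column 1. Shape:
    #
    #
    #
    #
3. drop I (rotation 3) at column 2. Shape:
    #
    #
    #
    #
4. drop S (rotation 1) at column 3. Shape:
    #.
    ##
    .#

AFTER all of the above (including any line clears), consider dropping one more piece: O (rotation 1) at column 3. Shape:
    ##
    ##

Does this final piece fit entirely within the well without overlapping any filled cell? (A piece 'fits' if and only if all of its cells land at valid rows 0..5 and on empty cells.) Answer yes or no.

Answer: yes

Derivation:
Drop 1: I rot2 at col 1 lands with bottom-row=0; cleared 0 line(s) (total 0); column heights now [0 1 1 1 1], max=1
Drop 2: I rot3 at col 1 lands with bottom-row=1; cleared 0 line(s) (total 0); column heights now [0 5 1 1 1], max=5
Drop 3: I rot3 at col 2 lands with bottom-row=1; cleared 0 line(s) (total 0); column heights now [0 5 5 1 1], max=5
Drop 4: S rot1 at col 3 lands with bottom-row=1; cleared 0 line(s) (total 0); column heights now [0 5 5 4 3], max=5
Test piece O rot1 at col 3 (width 2): heights before test = [0 5 5 4 3]; fits = True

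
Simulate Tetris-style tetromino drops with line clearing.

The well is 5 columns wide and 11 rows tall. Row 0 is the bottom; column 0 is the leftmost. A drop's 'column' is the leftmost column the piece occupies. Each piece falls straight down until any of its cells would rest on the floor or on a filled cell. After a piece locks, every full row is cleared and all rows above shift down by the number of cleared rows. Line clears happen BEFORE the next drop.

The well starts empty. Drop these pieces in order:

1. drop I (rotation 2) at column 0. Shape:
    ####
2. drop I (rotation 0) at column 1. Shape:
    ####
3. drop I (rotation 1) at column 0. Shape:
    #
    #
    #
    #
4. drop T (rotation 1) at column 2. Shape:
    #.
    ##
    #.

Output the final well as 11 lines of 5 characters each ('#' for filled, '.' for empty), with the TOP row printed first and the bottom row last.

Drop 1: I rot2 at col 0 lands with bottom-row=0; cleared 0 line(s) (total 0); column heights now [1 1 1 1 0], max=1
Drop 2: I rot0 at col 1 lands with bottom-row=1; cleared 0 line(s) (total 0); column heights now [1 2 2 2 2], max=2
Drop 3: I rot1 at col 0 lands with bottom-row=1; cleared 1 line(s) (total 1); column heights now [4 1 1 1 0], max=4
Drop 4: T rot1 at col 2 lands with bottom-row=1; cleared 0 line(s) (total 1); column heights now [4 1 4 3 0], max=4

Answer: .....
.....
.....
.....
.....
.....
.....
#.#..
#.##.
#.#..
####.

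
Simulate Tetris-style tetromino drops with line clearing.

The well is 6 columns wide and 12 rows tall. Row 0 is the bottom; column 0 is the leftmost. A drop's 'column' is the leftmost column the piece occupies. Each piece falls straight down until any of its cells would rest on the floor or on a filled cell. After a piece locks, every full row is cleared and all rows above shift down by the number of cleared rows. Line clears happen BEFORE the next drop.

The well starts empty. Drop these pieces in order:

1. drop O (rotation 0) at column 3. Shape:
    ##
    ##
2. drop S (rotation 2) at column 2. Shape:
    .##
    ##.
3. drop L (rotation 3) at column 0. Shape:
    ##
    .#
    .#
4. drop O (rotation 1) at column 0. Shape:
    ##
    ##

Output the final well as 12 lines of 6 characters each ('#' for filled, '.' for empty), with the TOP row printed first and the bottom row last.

Answer: ......
......
......
......
......
......
......
##....
##.##.
####..
.#.##.
.#.##.

Derivation:
Drop 1: O rot0 at col 3 lands with bottom-row=0; cleared 0 line(s) (total 0); column heights now [0 0 0 2 2 0], max=2
Drop 2: S rot2 at col 2 lands with bottom-row=2; cleared 0 line(s) (total 0); column heights now [0 0 3 4 4 0], max=4
Drop 3: L rot3 at col 0 lands with bottom-row=0; cleared 0 line(s) (total 0); column heights now [3 3 3 4 4 0], max=4
Drop 4: O rot1 at col 0 lands with bottom-row=3; cleared 0 line(s) (total 0); column heights now [5 5 3 4 4 0], max=5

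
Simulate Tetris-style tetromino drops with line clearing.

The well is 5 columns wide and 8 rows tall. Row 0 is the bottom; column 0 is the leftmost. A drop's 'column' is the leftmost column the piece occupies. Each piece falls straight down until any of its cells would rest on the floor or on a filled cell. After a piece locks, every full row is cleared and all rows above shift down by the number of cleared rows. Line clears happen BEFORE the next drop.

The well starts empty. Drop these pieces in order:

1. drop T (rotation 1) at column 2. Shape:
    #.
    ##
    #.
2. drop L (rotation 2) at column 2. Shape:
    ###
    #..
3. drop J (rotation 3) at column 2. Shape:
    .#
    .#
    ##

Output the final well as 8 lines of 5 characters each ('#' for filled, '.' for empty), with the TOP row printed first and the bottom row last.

Drop 1: T rot1 at col 2 lands with bottom-row=0; cleared 0 line(s) (total 0); column heights now [0 0 3 2 0], max=3
Drop 2: L rot2 at col 2 lands with bottom-row=3; cleared 0 line(s) (total 0); column heights now [0 0 5 5 5], max=5
Drop 3: J rot3 at col 2 lands with bottom-row=5; cleared 0 line(s) (total 0); column heights now [0 0 6 8 5], max=8

Answer: ...#.
...#.
..##.
..###
..#..
..#..
..##.
..#..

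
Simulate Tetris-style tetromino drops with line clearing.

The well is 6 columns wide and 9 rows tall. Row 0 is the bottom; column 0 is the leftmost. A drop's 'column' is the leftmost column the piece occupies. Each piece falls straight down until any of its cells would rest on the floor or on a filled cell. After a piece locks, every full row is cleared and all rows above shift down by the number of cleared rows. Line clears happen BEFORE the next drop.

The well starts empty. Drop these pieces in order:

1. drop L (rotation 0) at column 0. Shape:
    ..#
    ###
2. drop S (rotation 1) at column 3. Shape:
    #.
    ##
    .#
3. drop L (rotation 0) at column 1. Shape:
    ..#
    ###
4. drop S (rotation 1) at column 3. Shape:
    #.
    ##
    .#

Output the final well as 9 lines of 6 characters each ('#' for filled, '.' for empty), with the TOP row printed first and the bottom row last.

Answer: ......
......
...#..
...##.
...##.
.###..
...#..
..###.
###.#.

Derivation:
Drop 1: L rot0 at col 0 lands with bottom-row=0; cleared 0 line(s) (total 0); column heights now [1 1 2 0 0 0], max=2
Drop 2: S rot1 at col 3 lands with bottom-row=0; cleared 0 line(s) (total 0); column heights now [1 1 2 3 2 0], max=3
Drop 3: L rot0 at col 1 lands with bottom-row=3; cleared 0 line(s) (total 0); column heights now [1 4 4 5 2 0], max=5
Drop 4: S rot1 at col 3 lands with bottom-row=4; cleared 0 line(s) (total 0); column heights now [1 4 4 7 6 0], max=7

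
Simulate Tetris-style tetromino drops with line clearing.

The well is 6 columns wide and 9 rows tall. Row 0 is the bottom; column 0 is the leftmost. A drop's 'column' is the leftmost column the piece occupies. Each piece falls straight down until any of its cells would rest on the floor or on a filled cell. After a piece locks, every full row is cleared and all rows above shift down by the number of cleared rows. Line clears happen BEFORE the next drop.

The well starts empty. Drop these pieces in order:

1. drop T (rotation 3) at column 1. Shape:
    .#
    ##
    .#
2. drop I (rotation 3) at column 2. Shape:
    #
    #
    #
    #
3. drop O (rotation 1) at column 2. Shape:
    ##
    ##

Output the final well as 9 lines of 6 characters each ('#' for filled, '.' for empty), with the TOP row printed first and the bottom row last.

Answer: ..##..
..##..
..#...
..#...
..#...
..#...
..#...
.##...
..#...

Derivation:
Drop 1: T rot3 at col 1 lands with bottom-row=0; cleared 0 line(s) (total 0); column heights now [0 2 3 0 0 0], max=3
Drop 2: I rot3 at col 2 lands with bottom-row=3; cleared 0 line(s) (total 0); column heights now [0 2 7 0 0 0], max=7
Drop 3: O rot1 at col 2 lands with bottom-row=7; cleared 0 line(s) (total 0); column heights now [0 2 9 9 0 0], max=9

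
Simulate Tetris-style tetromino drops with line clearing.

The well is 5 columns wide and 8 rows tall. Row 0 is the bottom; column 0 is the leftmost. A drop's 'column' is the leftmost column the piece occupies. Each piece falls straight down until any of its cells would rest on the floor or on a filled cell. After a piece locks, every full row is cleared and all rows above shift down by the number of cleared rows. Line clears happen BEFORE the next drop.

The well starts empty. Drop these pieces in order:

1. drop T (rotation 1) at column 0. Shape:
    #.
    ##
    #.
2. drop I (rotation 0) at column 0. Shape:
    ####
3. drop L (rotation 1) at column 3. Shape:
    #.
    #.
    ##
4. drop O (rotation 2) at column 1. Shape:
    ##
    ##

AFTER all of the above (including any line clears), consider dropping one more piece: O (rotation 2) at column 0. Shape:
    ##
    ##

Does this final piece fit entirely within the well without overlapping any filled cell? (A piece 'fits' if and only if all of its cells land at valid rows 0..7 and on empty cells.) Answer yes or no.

Drop 1: T rot1 at col 0 lands with bottom-row=0; cleared 0 line(s) (total 0); column heights now [3 2 0 0 0], max=3
Drop 2: I rot0 at col 0 lands with bottom-row=3; cleared 0 line(s) (total 0); column heights now [4 4 4 4 0], max=4
Drop 3: L rot1 at col 3 lands with bottom-row=4; cleared 0 line(s) (total 0); column heights now [4 4 4 7 5], max=7
Drop 4: O rot2 at col 1 lands with bottom-row=4; cleared 0 line(s) (total 0); column heights now [4 6 6 7 5], max=7
Test piece O rot2 at col 0 (width 2): heights before test = [4 6 6 7 5]; fits = True

Answer: yes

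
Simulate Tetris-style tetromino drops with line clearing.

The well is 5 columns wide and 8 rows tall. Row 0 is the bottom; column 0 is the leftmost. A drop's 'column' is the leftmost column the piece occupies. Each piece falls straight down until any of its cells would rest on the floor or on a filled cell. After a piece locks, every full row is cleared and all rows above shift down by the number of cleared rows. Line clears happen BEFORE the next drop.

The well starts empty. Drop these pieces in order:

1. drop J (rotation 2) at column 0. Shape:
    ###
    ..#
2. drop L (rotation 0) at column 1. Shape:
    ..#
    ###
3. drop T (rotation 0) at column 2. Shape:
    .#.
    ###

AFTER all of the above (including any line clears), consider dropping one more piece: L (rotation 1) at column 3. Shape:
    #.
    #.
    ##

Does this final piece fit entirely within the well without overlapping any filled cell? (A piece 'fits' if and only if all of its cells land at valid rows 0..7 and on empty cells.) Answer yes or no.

Answer: no

Derivation:
Drop 1: J rot2 at col 0 lands with bottom-row=0; cleared 0 line(s) (total 0); column heights now [2 2 2 0 0], max=2
Drop 2: L rot0 at col 1 lands with bottom-row=2; cleared 0 line(s) (total 0); column heights now [2 3 3 4 0], max=4
Drop 3: T rot0 at col 2 lands with bottom-row=4; cleared 0 line(s) (total 0); column heights now [2 3 5 6 5], max=6
Test piece L rot1 at col 3 (width 2): heights before test = [2 3 5 6 5]; fits = False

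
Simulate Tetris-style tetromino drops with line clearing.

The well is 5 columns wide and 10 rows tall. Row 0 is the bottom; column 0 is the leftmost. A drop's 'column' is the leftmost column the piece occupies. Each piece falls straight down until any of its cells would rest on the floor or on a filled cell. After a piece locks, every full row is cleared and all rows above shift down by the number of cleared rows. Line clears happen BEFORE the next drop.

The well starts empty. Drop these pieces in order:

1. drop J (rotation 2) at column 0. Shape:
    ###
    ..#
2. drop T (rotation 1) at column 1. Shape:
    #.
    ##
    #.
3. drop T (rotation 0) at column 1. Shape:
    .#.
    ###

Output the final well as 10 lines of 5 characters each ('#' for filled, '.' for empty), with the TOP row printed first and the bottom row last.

Answer: .....
.....
.....
..#..
.###.
.#...
.##..
.#...
###..
..#..

Derivation:
Drop 1: J rot2 at col 0 lands with bottom-row=0; cleared 0 line(s) (total 0); column heights now [2 2 2 0 0], max=2
Drop 2: T rot1 at col 1 lands with bottom-row=2; cleared 0 line(s) (total 0); column heights now [2 5 4 0 0], max=5
Drop 3: T rot0 at col 1 lands with bottom-row=5; cleared 0 line(s) (total 0); column heights now [2 6 7 6 0], max=7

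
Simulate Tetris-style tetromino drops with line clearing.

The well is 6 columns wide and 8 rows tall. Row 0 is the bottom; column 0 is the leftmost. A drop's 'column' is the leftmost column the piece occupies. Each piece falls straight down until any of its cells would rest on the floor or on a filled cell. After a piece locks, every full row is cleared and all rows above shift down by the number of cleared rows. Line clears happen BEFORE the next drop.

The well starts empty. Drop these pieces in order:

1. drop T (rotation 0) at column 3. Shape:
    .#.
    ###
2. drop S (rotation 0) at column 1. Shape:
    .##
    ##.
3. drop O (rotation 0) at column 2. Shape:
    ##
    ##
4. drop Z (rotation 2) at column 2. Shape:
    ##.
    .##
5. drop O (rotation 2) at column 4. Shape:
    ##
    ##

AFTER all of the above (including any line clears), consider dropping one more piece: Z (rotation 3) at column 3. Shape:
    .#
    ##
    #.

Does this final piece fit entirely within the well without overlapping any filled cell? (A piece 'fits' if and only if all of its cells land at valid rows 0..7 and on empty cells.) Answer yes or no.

Answer: no

Derivation:
Drop 1: T rot0 at col 3 lands with bottom-row=0; cleared 0 line(s) (total 0); column heights now [0 0 0 1 2 1], max=2
Drop 2: S rot0 at col 1 lands with bottom-row=0; cleared 0 line(s) (total 0); column heights now [0 1 2 2 2 1], max=2
Drop 3: O rot0 at col 2 lands with bottom-row=2; cleared 0 line(s) (total 0); column heights now [0 1 4 4 2 1], max=4
Drop 4: Z rot2 at col 2 lands with bottom-row=4; cleared 0 line(s) (total 0); column heights now [0 1 6 6 5 1], max=6
Drop 5: O rot2 at col 4 lands with bottom-row=5; cleared 0 line(s) (total 0); column heights now [0 1 6 6 7 7], max=7
Test piece Z rot3 at col 3 (width 2): heights before test = [0 1 6 6 7 7]; fits = False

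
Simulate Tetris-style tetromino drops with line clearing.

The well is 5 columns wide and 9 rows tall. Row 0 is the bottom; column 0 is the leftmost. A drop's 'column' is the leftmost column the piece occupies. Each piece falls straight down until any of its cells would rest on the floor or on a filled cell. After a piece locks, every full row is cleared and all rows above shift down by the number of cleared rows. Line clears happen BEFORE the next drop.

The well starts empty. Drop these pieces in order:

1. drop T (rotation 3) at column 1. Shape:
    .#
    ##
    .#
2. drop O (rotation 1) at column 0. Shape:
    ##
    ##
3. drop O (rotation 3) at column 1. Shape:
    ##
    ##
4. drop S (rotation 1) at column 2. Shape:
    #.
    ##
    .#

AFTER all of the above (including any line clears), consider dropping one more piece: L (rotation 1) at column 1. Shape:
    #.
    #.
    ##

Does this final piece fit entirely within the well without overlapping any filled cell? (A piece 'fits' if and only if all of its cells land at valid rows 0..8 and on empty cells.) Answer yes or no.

Answer: no

Derivation:
Drop 1: T rot3 at col 1 lands with bottom-row=0; cleared 0 line(s) (total 0); column heights now [0 2 3 0 0], max=3
Drop 2: O rot1 at col 0 lands with bottom-row=2; cleared 0 line(s) (total 0); column heights now [4 4 3 0 0], max=4
Drop 3: O rot3 at col 1 lands with bottom-row=4; cleared 0 line(s) (total 0); column heights now [4 6 6 0 0], max=6
Drop 4: S rot1 at col 2 lands with bottom-row=5; cleared 0 line(s) (total 0); column heights now [4 6 8 7 0], max=8
Test piece L rot1 at col 1 (width 2): heights before test = [4 6 8 7 0]; fits = False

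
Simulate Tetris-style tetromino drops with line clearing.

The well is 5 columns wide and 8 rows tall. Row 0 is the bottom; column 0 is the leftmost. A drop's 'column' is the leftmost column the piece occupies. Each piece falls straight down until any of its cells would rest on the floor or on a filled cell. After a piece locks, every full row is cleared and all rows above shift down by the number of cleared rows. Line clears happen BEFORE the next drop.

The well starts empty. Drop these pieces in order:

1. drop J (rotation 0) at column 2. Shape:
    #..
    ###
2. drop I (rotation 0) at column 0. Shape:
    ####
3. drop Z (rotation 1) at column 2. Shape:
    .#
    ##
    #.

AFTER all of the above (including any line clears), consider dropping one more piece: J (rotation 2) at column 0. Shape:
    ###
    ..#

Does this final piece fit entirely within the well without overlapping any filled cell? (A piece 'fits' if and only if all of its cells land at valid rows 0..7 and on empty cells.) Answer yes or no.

Answer: yes

Derivation:
Drop 1: J rot0 at col 2 lands with bottom-row=0; cleared 0 line(s) (total 0); column heights now [0 0 2 1 1], max=2
Drop 2: I rot0 at col 0 lands with bottom-row=2; cleared 0 line(s) (total 0); column heights now [3 3 3 3 1], max=3
Drop 3: Z rot1 at col 2 lands with bottom-row=3; cleared 0 line(s) (total 0); column heights now [3 3 5 6 1], max=6
Test piece J rot2 at col 0 (width 3): heights before test = [3 3 5 6 1]; fits = True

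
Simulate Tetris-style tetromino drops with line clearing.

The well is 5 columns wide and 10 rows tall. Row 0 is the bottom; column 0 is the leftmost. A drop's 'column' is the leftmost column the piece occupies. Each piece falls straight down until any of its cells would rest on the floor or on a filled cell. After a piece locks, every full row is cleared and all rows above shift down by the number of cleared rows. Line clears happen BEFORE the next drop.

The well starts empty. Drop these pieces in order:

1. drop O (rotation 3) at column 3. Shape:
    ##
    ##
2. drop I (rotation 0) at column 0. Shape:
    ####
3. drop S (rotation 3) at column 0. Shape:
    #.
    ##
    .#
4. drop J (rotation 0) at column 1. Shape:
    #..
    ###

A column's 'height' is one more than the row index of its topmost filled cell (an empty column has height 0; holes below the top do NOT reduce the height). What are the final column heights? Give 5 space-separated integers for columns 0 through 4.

Answer: 6 7 6 6 2

Derivation:
Drop 1: O rot3 at col 3 lands with bottom-row=0; cleared 0 line(s) (total 0); column heights now [0 0 0 2 2], max=2
Drop 2: I rot0 at col 0 lands with bottom-row=2; cleared 0 line(s) (total 0); column heights now [3 3 3 3 2], max=3
Drop 3: S rot3 at col 0 lands with bottom-row=3; cleared 0 line(s) (total 0); column heights now [6 5 3 3 2], max=6
Drop 4: J rot0 at col 1 lands with bottom-row=5; cleared 0 line(s) (total 0); column heights now [6 7 6 6 2], max=7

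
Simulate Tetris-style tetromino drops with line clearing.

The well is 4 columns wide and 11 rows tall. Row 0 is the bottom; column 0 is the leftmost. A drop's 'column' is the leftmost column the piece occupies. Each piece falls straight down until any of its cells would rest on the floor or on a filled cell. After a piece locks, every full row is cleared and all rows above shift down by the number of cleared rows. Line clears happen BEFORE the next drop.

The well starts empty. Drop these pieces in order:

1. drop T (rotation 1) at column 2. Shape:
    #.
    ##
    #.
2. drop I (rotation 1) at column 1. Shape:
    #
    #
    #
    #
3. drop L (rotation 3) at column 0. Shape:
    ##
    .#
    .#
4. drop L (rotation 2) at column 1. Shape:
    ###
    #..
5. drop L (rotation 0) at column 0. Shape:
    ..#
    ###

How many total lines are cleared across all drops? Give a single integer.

Drop 1: T rot1 at col 2 lands with bottom-row=0; cleared 0 line(s) (total 0); column heights now [0 0 3 2], max=3
Drop 2: I rot1 at col 1 lands with bottom-row=0; cleared 0 line(s) (total 0); column heights now [0 4 3 2], max=4
Drop 3: L rot3 at col 0 lands with bottom-row=4; cleared 0 line(s) (total 0); column heights now [7 7 3 2], max=7
Drop 4: L rot2 at col 1 lands with bottom-row=7; cleared 0 line(s) (total 0); column heights now [7 9 9 9], max=9
Drop 5: L rot0 at col 0 lands with bottom-row=9; cleared 0 line(s) (total 0); column heights now [10 10 11 9], max=11

Answer: 0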